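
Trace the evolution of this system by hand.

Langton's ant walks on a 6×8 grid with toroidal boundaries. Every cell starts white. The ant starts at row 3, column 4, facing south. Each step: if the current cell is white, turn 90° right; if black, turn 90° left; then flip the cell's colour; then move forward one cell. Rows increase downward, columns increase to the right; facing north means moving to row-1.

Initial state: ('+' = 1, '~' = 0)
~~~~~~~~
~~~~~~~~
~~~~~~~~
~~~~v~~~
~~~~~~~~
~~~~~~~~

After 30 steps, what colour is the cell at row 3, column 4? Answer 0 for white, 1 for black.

0

k=0  ~~~~~~~~
~~~~~~~~
~~~~~~~~
~~~~v~~~
~~~~~~~~
~~~~~~~~
k=1  ~~~~~~~~
~~~~~~~~
~~~~~~~~
~~~<+~~~
~~~~~~~~
~~~~~~~~
k=2  ~~~~~~~~
~~~~~~~~
~~~^~~~~
~~~++~~~
~~~~~~~~
~~~~~~~~
k=3  ~~~~~~~~
~~~~~~~~
~~~+>~~~
~~~++~~~
~~~~~~~~
~~~~~~~~
k=4  ~~~~~~~~
~~~~~~~~
~~~++~~~
~~~+v~~~
~~~~~~~~
~~~~~~~~
k=5  ~~~~~~~~
~~~~~~~~
~~~++~~~
~~~+~>~~
~~~~~~~~
~~~~~~~~
k=6  ~~~~~~~~
~~~~~~~~
~~~++~~~
~~~+~+~~
~~~~~v~~
~~~~~~~~
k=7  ~~~~~~~~
~~~~~~~~
~~~++~~~
~~~+~+~~
~~~~<+~~
~~~~~~~~
k=8  ~~~~~~~~
~~~~~~~~
~~~++~~~
~~~+^+~~
~~~~++~~
~~~~~~~~
k=9  ~~~~~~~~
~~~~~~~~
~~~++~~~
~~~++>~~
~~~~++~~
~~~~~~~~
k=10  ~~~~~~~~
~~~~~~~~
~~~++^~~
~~~++~~~
~~~~++~~
~~~~~~~~
k=11  ~~~~~~~~
~~~~~~~~
~~~+++>~
~~~++~~~
~~~~++~~
~~~~~~~~
k=12  ~~~~~~~~
~~~~~~~~
~~~++++~
~~~++~v~
~~~~++~~
~~~~~~~~
k=13  ~~~~~~~~
~~~~~~~~
~~~++++~
~~~++<+~
~~~~++~~
~~~~~~~~
k=14  ~~~~~~~~
~~~~~~~~
~~~++^+~
~~~++++~
~~~~++~~
~~~~~~~~
k=15  ~~~~~~~~
~~~~~~~~
~~~+<~+~
~~~++++~
~~~~++~~
~~~~~~~~
k=16  ~~~~~~~~
~~~~~~~~
~~~+~~+~
~~~+v++~
~~~~++~~
~~~~~~~~
k=17  ~~~~~~~~
~~~~~~~~
~~~+~~+~
~~~+~>+~
~~~~++~~
~~~~~~~~
k=18  ~~~~~~~~
~~~~~~~~
~~~+~^+~
~~~+~~+~
~~~~++~~
~~~~~~~~
k=19  ~~~~~~~~
~~~~~~~~
~~~+~+>~
~~~+~~+~
~~~~++~~
~~~~~~~~
k=20  ~~~~~~~~
~~~~~~^~
~~~+~+~~
~~~+~~+~
~~~~++~~
~~~~~~~~
k=21  ~~~~~~~~
~~~~~~+>
~~~+~+~~
~~~+~~+~
~~~~++~~
~~~~~~~~
k=22  ~~~~~~~~
~~~~~~++
~~~+~+~v
~~~+~~+~
~~~~++~~
~~~~~~~~
k=23  ~~~~~~~~
~~~~~~++
~~~+~+<+
~~~+~~+~
~~~~++~~
~~~~~~~~
k=24  ~~~~~~~~
~~~~~~^+
~~~+~+++
~~~+~~+~
~~~~++~~
~~~~~~~~
k=25  ~~~~~~~~
~~~~~<~+
~~~+~+++
~~~+~~+~
~~~~++~~
~~~~~~~~
k=26  ~~~~~^~~
~~~~~+~+
~~~+~+++
~~~+~~+~
~~~~++~~
~~~~~~~~
k=27  ~~~~~+>~
~~~~~+~+
~~~+~+++
~~~+~~+~
~~~~++~~
~~~~~~~~
k=28  ~~~~~++~
~~~~~+v+
~~~+~+++
~~~+~~+~
~~~~++~~
~~~~~~~~
k=29  ~~~~~++~
~~~~~<++
~~~+~+++
~~~+~~+~
~~~~++~~
~~~~~~~~
k=30  ~~~~~++~
~~~~~~++
~~~+~v++
~~~+~~+~
~~~~++~~
~~~~~~~~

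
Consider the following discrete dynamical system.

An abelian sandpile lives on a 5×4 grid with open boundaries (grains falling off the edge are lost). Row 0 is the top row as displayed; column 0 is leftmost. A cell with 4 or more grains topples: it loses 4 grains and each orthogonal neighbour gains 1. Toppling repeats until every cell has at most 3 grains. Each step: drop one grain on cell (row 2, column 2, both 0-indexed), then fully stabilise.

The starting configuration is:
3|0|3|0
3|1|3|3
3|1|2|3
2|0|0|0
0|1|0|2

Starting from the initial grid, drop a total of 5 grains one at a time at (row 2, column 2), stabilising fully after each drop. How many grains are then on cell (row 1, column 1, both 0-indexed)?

2

step 0: 3|0|3|0
3|1|3|3
3|1|2|3
2|0|0|0
0|1|0|2
step 1: 3|0|3|0
3|1|3|3
3|1|3|3
2|0|0|0
0|1|0|2
step 2: 3|1|0|2
3|2|2|1
3|2|2|1
2|0|1|1
0|1|0|2
step 3: 3|1|0|2
3|2|2|1
3|2|3|1
2|0|1|1
0|1|0|2
step 4: 3|1|0|2
3|2|3|1
3|3|0|2
2|0|2|1
0|1|0|2
step 5: 3|1|0|2
3|2|3|1
3|3|1|2
2|0|2|1
0|1|0|2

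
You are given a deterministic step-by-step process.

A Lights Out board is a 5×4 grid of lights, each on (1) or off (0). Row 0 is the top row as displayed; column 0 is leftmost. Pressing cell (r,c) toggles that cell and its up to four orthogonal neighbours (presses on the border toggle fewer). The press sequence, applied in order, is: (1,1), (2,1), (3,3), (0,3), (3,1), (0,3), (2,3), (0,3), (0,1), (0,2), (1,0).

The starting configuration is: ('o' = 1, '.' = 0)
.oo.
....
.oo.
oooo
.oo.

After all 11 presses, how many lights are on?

[0] .oo.
....
.oo.
oooo
.oo.
[1] ..o.
ooo.
..o.
oooo
.oo.
[2] ..o.
o.o.
oo..
o.oo
.oo.
[3] ..o.
o.o.
oo.o
o...
.ooo
[4] ...o
o.oo
oo.o
o...
.ooo
[5] ...o
o.oo
o..o
.oo.
..oo
[6] ..o.
o.o.
o..o
.oo.
..oo
[7] ..o.
o.oo
o.o.
.ooo
..oo
[8] ...o
o.o.
o.o.
.ooo
..oo
[9] oooo
ooo.
o.o.
.ooo
..oo
[10] o...
oo..
o.o.
.ooo
..oo
[11] ....
....
..o.
.ooo
..oo

6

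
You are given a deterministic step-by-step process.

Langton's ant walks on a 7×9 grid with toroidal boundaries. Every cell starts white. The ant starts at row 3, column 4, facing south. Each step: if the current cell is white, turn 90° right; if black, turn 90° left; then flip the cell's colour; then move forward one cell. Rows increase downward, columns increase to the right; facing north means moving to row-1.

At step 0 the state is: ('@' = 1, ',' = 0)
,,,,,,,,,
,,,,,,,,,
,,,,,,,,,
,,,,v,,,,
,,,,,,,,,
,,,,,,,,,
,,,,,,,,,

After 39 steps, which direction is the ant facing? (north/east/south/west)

t=0: ,,,,,,,,,
,,,,,,,,,
,,,,,,,,,
,,,,v,,,,
,,,,,,,,,
,,,,,,,,,
,,,,,,,,,
t=1: ,,,,,,,,,
,,,,,,,,,
,,,,,,,,,
,,,<@,,,,
,,,,,,,,,
,,,,,,,,,
,,,,,,,,,
t=2: ,,,,,,,,,
,,,,,,,,,
,,,^,,,,,
,,,@@,,,,
,,,,,,,,,
,,,,,,,,,
,,,,,,,,,
t=3: ,,,,,,,,,
,,,,,,,,,
,,,@>,,,,
,,,@@,,,,
,,,,,,,,,
,,,,,,,,,
,,,,,,,,,
t=4: ,,,,,,,,,
,,,,,,,,,
,,,@@,,,,
,,,@v,,,,
,,,,,,,,,
,,,,,,,,,
,,,,,,,,,
t=5: ,,,,,,,,,
,,,,,,,,,
,,,@@,,,,
,,,@,>,,,
,,,,,,,,,
,,,,,,,,,
,,,,,,,,,
t=6: ,,,,,,,,,
,,,,,,,,,
,,,@@,,,,
,,,@,@,,,
,,,,,v,,,
,,,,,,,,,
,,,,,,,,,
t=7: ,,,,,,,,,
,,,,,,,,,
,,,@@,,,,
,,,@,@,,,
,,,,<@,,,
,,,,,,,,,
,,,,,,,,,
t=8: ,,,,,,,,,
,,,,,,,,,
,,,@@,,,,
,,,@^@,,,
,,,,@@,,,
,,,,,,,,,
,,,,,,,,,
t=9: ,,,,,,,,,
,,,,,,,,,
,,,@@,,,,
,,,@@>,,,
,,,,@@,,,
,,,,,,,,,
,,,,,,,,,
t=10: ,,,,,,,,,
,,,,,,,,,
,,,@@^,,,
,,,@@,,,,
,,,,@@,,,
,,,,,,,,,
,,,,,,,,,
t=11: ,,,,,,,,,
,,,,,,,,,
,,,@@@>,,
,,,@@,,,,
,,,,@@,,,
,,,,,,,,,
,,,,,,,,,
t=12: ,,,,,,,,,
,,,,,,,,,
,,,@@@@,,
,,,@@,v,,
,,,,@@,,,
,,,,,,,,,
,,,,,,,,,
t=13: ,,,,,,,,,
,,,,,,,,,
,,,@@@@,,
,,,@@<@,,
,,,,@@,,,
,,,,,,,,,
,,,,,,,,,
t=14: ,,,,,,,,,
,,,,,,,,,
,,,@@^@,,
,,,@@@@,,
,,,,@@,,,
,,,,,,,,,
,,,,,,,,,
t=15: ,,,,,,,,,
,,,,,,,,,
,,,@<,@,,
,,,@@@@,,
,,,,@@,,,
,,,,,,,,,
,,,,,,,,,
t=16: ,,,,,,,,,
,,,,,,,,,
,,,@,,@,,
,,,@v@@,,
,,,,@@,,,
,,,,,,,,,
,,,,,,,,,
t=17: ,,,,,,,,,
,,,,,,,,,
,,,@,,@,,
,,,@,>@,,
,,,,@@,,,
,,,,,,,,,
,,,,,,,,,
t=18: ,,,,,,,,,
,,,,,,,,,
,,,@,^@,,
,,,@,,@,,
,,,,@@,,,
,,,,,,,,,
,,,,,,,,,
t=19: ,,,,,,,,,
,,,,,,,,,
,,,@,@>,,
,,,@,,@,,
,,,,@@,,,
,,,,,,,,,
,,,,,,,,,
t=20: ,,,,,,,,,
,,,,,,^,,
,,,@,@,,,
,,,@,,@,,
,,,,@@,,,
,,,,,,,,,
,,,,,,,,,
t=21: ,,,,,,,,,
,,,,,,@>,
,,,@,@,,,
,,,@,,@,,
,,,,@@,,,
,,,,,,,,,
,,,,,,,,,
t=22: ,,,,,,,,,
,,,,,,@@,
,,,@,@,v,
,,,@,,@,,
,,,,@@,,,
,,,,,,,,,
,,,,,,,,,
t=23: ,,,,,,,,,
,,,,,,@@,
,,,@,@<@,
,,,@,,@,,
,,,,@@,,,
,,,,,,,,,
,,,,,,,,,
t=24: ,,,,,,,,,
,,,,,,^@,
,,,@,@@@,
,,,@,,@,,
,,,,@@,,,
,,,,,,,,,
,,,,,,,,,
t=25: ,,,,,,,,,
,,,,,<,@,
,,,@,@@@,
,,,@,,@,,
,,,,@@,,,
,,,,,,,,,
,,,,,,,,,
t=26: ,,,,,^,,,
,,,,,@,@,
,,,@,@@@,
,,,@,,@,,
,,,,@@,,,
,,,,,,,,,
,,,,,,,,,
t=27: ,,,,,@>,,
,,,,,@,@,
,,,@,@@@,
,,,@,,@,,
,,,,@@,,,
,,,,,,,,,
,,,,,,,,,
t=28: ,,,,,@@,,
,,,,,@v@,
,,,@,@@@,
,,,@,,@,,
,,,,@@,,,
,,,,,,,,,
,,,,,,,,,
t=29: ,,,,,@@,,
,,,,,<@@,
,,,@,@@@,
,,,@,,@,,
,,,,@@,,,
,,,,,,,,,
,,,,,,,,,
t=30: ,,,,,@@,,
,,,,,,@@,
,,,@,v@@,
,,,@,,@,,
,,,,@@,,,
,,,,,,,,,
,,,,,,,,,
t=31: ,,,,,@@,,
,,,,,,@@,
,,,@,,>@,
,,,@,,@,,
,,,,@@,,,
,,,,,,,,,
,,,,,,,,,
t=32: ,,,,,@@,,
,,,,,,^@,
,,,@,,,@,
,,,@,,@,,
,,,,@@,,,
,,,,,,,,,
,,,,,,,,,
t=33: ,,,,,@@,,
,,,,,<,@,
,,,@,,,@,
,,,@,,@,,
,,,,@@,,,
,,,,,,,,,
,,,,,,,,,
t=34: ,,,,,^@,,
,,,,,@,@,
,,,@,,,@,
,,,@,,@,,
,,,,@@,,,
,,,,,,,,,
,,,,,,,,,
t=35: ,,,,<,@,,
,,,,,@,@,
,,,@,,,@,
,,,@,,@,,
,,,,@@,,,
,,,,,,,,,
,,,,,,,,,
t=36: ,,,,@,@,,
,,,,,@,@,
,,,@,,,@,
,,,@,,@,,
,,,,@@,,,
,,,,,,,,,
,,,,^,,,,
t=37: ,,,,@,@,,
,,,,,@,@,
,,,@,,,@,
,,,@,,@,,
,,,,@@,,,
,,,,,,,,,
,,,,@>,,,
t=38: ,,,,@v@,,
,,,,,@,@,
,,,@,,,@,
,,,@,,@,,
,,,,@@,,,
,,,,,,,,,
,,,,@@,,,
t=39: ,,,,<@@,,
,,,,,@,@,
,,,@,,,@,
,,,@,,@,,
,,,,@@,,,
,,,,,,,,,
,,,,@@,,,

west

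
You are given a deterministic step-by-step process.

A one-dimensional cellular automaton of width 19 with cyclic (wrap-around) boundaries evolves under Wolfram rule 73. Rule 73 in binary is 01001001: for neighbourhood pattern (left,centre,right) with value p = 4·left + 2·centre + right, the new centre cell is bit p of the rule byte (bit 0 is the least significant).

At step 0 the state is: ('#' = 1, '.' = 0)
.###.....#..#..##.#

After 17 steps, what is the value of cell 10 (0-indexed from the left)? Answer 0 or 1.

0) .###.....#..#..##.#
1) .#.#.###.......##..
2) .....#.#.#####.##.#
3) .###.....#...#.##..
4) .#.#.###...#...##.#
5) .....#.#.#...#.##..
6) ####.......#...##.#
7) ...#.#####...#.##.#
8) .#...#...#.#...##..
9) ...#...#.....#.##.#
10) .#...#...###...##..
11) ...#...#.#.#.#.##.#
12) .#...#.........##..
13) ...#...#######.##.#
14) .#...#.#.....#.##..
15) ...#.....###...##.#
16) .#...###.#.#.#.##..
17) ...#.#.#.......##.#

0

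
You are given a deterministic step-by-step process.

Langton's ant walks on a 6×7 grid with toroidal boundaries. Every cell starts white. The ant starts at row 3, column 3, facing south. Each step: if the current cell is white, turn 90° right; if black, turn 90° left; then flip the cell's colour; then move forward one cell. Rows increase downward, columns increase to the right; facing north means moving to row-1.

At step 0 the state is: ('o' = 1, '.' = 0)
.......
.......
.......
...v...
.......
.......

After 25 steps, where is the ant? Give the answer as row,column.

t=0: .......
.......
.......
...v...
.......
.......
t=1: .......
.......
.......
..<o...
.......
.......
t=2: .......
.......
..^....
..oo...
.......
.......
t=3: .......
.......
..o>...
..oo...
.......
.......
t=4: .......
.......
..oo...
..ov...
.......
.......
t=5: .......
.......
..oo...
..o.>..
.......
.......
t=6: .......
.......
..oo...
..o.o..
....v..
.......
t=7: .......
.......
..oo...
..o.o..
...<o..
.......
t=8: .......
.......
..oo...
..o^o..
...oo..
.......
t=9: .......
.......
..oo...
..oo>..
...oo..
.......
t=10: .......
.......
..oo^..
..oo...
...oo..
.......
t=11: .......
.......
..ooo>.
..oo...
...oo..
.......
t=12: .......
.......
..oooo.
..oo.v.
...oo..
.......
t=13: .......
.......
..oooo.
..oo<o.
...oo..
.......
t=14: .......
.......
..oo^o.
..oooo.
...oo..
.......
t=15: .......
.......
..o<.o.
..oooo.
...oo..
.......
t=16: .......
.......
..o..o.
..ovoo.
...oo..
.......
t=17: .......
.......
..o..o.
..o.>o.
...oo..
.......
t=18: .......
.......
..o.^o.
..o..o.
...oo..
.......
t=19: .......
.......
..o.o>.
..o..o.
...oo..
.......
t=20: .......
.....^.
..o.o..
..o..o.
...oo..
.......
t=21: .......
.....o>
..o.o..
..o..o.
...oo..
.......
t=22: .......
.....oo
..o.o.v
..o..o.
...oo..
.......
t=23: .......
.....oo
..o.o<o
..o..o.
...oo..
.......
t=24: .......
.....^o
..o.ooo
..o..o.
...oo..
.......
t=25: .......
....<.o
..o.ooo
..o..o.
...oo..
.......

1,4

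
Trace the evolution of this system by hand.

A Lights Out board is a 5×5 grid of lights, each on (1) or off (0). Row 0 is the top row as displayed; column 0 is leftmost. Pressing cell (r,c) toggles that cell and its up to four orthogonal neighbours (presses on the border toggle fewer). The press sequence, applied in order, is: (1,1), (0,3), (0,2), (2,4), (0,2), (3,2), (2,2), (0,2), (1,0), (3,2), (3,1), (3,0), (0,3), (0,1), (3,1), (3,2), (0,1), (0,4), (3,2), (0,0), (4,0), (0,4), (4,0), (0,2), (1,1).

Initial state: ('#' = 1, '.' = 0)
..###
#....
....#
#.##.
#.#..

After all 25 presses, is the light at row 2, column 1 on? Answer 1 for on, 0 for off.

step 0: ..###
#....
....#
#.##.
#.#..
step 1: .####
.##..
.#..#
#.##.
#.#..
step 2: .#...
.###.
.#..#
#.##.
#.#..
step 3: ..##.
.#.#.
.#..#
#.##.
#.#..
step 4: ..##.
.#.##
.#.#.
#.###
#.#..
step 5: .#...
.####
.#.#.
#.###
#.#..
step 6: .#...
.####
.###.
##..#
#....
step 7: .#...
.#.##
.....
###.#
#....
step 8: ..##.
.####
.....
###.#
#....
step 9: #.##.
#.###
#....
###.#
#....
step 10: #.##.
#.###
#.#..
#..##
#.#..
step 11: #.##.
#.###
###..
.####
###..
step 12: #.##.
#.###
.##..
#.###
.##..
step 13: #...#
#.#.#
.##..
#.###
.##..
step 14: .##.#
###.#
.##..
#.###
.##..
step 15: .##.#
###.#
..#..
.#.##
..#..
step 16: .##.#
###.#
.....
..#.#
.....
step 17: #...#
#.#.#
.....
..#.#
.....
step 18: #..#.
#.#..
.....
..#.#
.....
step 19: #..#.
#.#..
..#..
.#.##
..#..
step 20: .#.#.
..#..
..#..
.#.##
..#..
step 21: .#.#.
..#..
..#..
##.##
###..
step 22: .#..#
..#.#
..#..
##.##
###..
step 23: .#..#
..#.#
..#..
.#.##
..#..
step 24: ..###
....#
..#..
.#.##
..#..
step 25: .####
###.#
.##..
.#.##
..#..

1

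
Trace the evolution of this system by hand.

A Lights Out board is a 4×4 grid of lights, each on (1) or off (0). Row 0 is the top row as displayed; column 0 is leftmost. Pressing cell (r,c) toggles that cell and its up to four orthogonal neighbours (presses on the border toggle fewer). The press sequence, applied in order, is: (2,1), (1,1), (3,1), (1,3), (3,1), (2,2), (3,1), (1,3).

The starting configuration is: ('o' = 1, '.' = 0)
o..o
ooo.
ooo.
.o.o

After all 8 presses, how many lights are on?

11

step 0: o..o
ooo.
ooo.
.o.o
step 1: o..o
o.o.
....
...o
step 2: oo.o
.o..
.o..
...o
step 3: oo.o
.o..
....
oooo
step 4: oo..
.ooo
...o
oooo
step 5: oo..
.ooo
.o.o
...o
step 6: oo..
.o.o
..o.
..oo
step 7: oo..
.o.o
.oo.
oo.o
step 8: oo.o
.oo.
.ooo
oo.o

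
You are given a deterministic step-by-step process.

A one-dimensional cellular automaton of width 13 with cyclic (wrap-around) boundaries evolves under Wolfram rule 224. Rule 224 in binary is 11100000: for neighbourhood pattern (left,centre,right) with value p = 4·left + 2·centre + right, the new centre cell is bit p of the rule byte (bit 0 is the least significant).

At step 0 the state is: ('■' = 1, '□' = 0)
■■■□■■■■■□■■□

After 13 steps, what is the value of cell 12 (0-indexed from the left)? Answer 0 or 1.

0

gen 0: ■■■□■■■■■□■■□
gen 1: □■■■□■■■■■□■■
gen 2: ■□■■■□■■■■■□■
gen 3: ■■□■■■□■■■■■□
gen 4: □■■□■■■□■■■■■
gen 5: ■□■■□■■■□■■■■
gen 6: ■■□■■□■■■□■■■
gen 7: ■■■□■■□■■■□■■
gen 8: ■■■■□■■□■■■□■
gen 9: ■■■■■□■■□■■■□
gen 10: □■■■■■□■■□■■■
gen 11: ■□■■■■■□■■□■■
gen 12: ■■□■■■■■□■■□■
gen 13: ■■■□■■■■■□■■□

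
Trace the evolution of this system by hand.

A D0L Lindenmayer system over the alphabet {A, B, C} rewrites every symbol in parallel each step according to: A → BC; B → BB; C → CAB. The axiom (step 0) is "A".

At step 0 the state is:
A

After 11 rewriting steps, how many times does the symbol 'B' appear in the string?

3719

k=0  A
k=1  BC
k=2  BBCAB
k=3  BBBBCABBCBB
k=4  BBBBBBBBCABBCBBBBCABBBBB
k=5  BBBBBBBBBBBBBBBBCABBCBBBBCABBBBBBBBBCABBCBBBBBBBBBB
k=6  BBBBBBBBBBBBBBBBBBBBBBBBBBBBBBBBCABBCBBBBCABBBBBBBBBCABBCBBBBBBBBBBBBBBBBBBCABBCBBBBCABBBBBBBBBBBBBBBBBBBBB
k=7  BBBBBBBBBBBBBBBBBBBBBBBBBBBBBBBBBBBBBBBBBBBBBBBBBBBBBBBBBB…CABBBBBBBBBCABBCBBBBBBBBBBBBBBBBBBBBBBBBBBBBBBBBBBBBBBBBBB  (len 222)
k=8  BBBBBBBBBBBBBBBBBBBBBBBBBBBBBBBBBBBBBBBBBBBBBBBBBBBBBBBBBB…BBBBBBBBBBBBBBBBBBBBBBBBBBBBBBBBBBBBBBBBBBBBBBBBBBBBBBBBBB  (len 457)
k=9  BBBBBBBBBBBBBBBBBBBBBBBBBBBBBBBBBBBBBBBBBBBBBBBBBBBBBBBBBB…BBBBBBBBBBBBBBBBBBBBBBBBBBBBBBBBBBBBBBBBBBBBBBBBBBBBBBBBBB  (len 935)
k=10  BBBBBBBBBBBBBBBBBBBBBBBBBBBBBBBBBBBBBBBBBBBBBBBBBBBBBBBBBB…BBBBBBBBBBBBBBBBBBBBBBBBBBBBBBBBBBBBBBBBBBBBBBBBBBBBBBBBBB  (len 1904)
k=11  BBBBBBBBBBBBBBBBBBBBBBBBBBBBBBBBBBBBBBBBBBBBBBBBBBBBBBBBBB…BBBBBBBBBBBBBBBBBBBBBBBBBBBBBBBBBBBBBBBBBBBBBBBBBBBBBBBBBB  (len 3863)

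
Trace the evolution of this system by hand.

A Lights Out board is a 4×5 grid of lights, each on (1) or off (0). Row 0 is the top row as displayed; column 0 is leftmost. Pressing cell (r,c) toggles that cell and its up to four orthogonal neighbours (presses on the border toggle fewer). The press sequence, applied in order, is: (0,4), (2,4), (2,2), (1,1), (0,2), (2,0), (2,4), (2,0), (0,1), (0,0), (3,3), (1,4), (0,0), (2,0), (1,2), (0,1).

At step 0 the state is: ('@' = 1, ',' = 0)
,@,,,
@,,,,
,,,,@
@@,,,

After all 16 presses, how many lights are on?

gen 0: ,@,,,
@,,,,
,,,,@
@@,,,
gen 1: ,@,@@
@,,,@
,,,,@
@@,,,
gen 2: ,@,@@
@,,,,
,,,@,
@@,,@
gen 3: ,@,@@
@,@,,
,@@,,
@@@,@
gen 4: ,,,@@
,@,,,
,,@,,
@@@,@
gen 5: ,@@,@
,@@,,
,,@,,
@@@,@
gen 6: ,@@,@
@@@,,
@@@,,
,@@,@
gen 7: ,@@,@
@@@,@
@@@@@
,@@,,
gen 8: ,@@,@
,@@,@
,,@@@
@@@,,
gen 9: @,,,@
,,@,@
,,@@@
@@@,,
gen 10: ,@,,@
@,@,@
,,@@@
@@@,,
gen 11: ,@,,@
@,@,@
,,@,@
@@,@@
gen 12: ,@,,,
@,@@,
,,@,,
@@,@@
gen 13: @,,,,
,,@@,
,,@,,
@@,@@
gen 14: @,,,,
@,@@,
@@@,,
,@,@@
gen 15: @,@,,
@@,,,
@@,,,
,@,@@
gen 16: ,@,,,
@,,,,
@@,,,
,@,@@

7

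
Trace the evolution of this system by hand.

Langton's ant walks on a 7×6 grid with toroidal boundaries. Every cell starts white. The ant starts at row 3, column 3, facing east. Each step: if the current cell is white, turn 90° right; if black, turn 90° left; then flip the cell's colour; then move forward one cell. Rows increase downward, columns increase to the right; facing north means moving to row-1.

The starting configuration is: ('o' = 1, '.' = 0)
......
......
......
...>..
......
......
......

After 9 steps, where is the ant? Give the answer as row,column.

2,3

step 0: ......
......
......
...>..
......
......
......
step 1: ......
......
......
...o..
...v..
......
......
step 2: ......
......
......
...o..
..<o..
......
......
step 3: ......
......
......
..^o..
..oo..
......
......
step 4: ......
......
......
..o>..
..oo..
......
......
step 5: ......
......
...^..
..o...
..oo..
......
......
step 6: ......
......
...o>.
..o...
..oo..
......
......
step 7: ......
......
...oo.
..o.v.
..oo..
......
......
step 8: ......
......
...oo.
..o<o.
..oo..
......
......
step 9: ......
......
...^o.
..ooo.
..oo..
......
......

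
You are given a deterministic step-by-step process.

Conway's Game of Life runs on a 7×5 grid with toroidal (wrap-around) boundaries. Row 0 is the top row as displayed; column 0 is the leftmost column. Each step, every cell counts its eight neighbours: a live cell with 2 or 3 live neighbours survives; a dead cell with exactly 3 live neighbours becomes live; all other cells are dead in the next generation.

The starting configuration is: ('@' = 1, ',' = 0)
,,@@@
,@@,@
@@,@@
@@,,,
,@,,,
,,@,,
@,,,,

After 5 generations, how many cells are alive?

t=0: ,,@@@
,@@,@
@@,@@
@@,,,
,@,,,
,,@,,
@,,,,
t=1: ,,@,@
,,,,,
,,,@,
,,,,,
@@@,,
,@,,,
,@@,@
t=2: @@@,,
,,,@,
,,,,,
,@@,,
@@@,,
,,,@,
,@@,,
t=3: @,,@,
,@@,,
,,@,,
@,@,,
@,,@,
@,,@,
@,,@,
t=4: @,,@,
,@@@,
,,@@,
,,@@@
@,@@,
@@@@,
@@@@,
t=5: @,,,,
,@,,,
,,,,,
,,,,,
@,,,,
,,,,,
,,,,,

3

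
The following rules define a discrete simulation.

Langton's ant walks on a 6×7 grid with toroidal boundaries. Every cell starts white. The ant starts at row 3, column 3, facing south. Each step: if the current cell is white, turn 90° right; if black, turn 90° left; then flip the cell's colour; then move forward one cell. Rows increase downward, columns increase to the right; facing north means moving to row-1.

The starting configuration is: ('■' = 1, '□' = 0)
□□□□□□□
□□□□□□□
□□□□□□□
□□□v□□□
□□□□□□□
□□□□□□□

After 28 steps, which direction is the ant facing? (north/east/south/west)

south

gen 0: □□□□□□□
□□□□□□□
□□□□□□□
□□□v□□□
□□□□□□□
□□□□□□□
gen 1: □□□□□□□
□□□□□□□
□□□□□□□
□□<■□□□
□□□□□□□
□□□□□□□
gen 2: □□□□□□□
□□□□□□□
□□^□□□□
□□■■□□□
□□□□□□□
□□□□□□□
gen 3: □□□□□□□
□□□□□□□
□□■>□□□
□□■■□□□
□□□□□□□
□□□□□□□
gen 4: □□□□□□□
□□□□□□□
□□■■□□□
□□■v□□□
□□□□□□□
□□□□□□□
gen 5: □□□□□□□
□□□□□□□
□□■■□□□
□□■□>□□
□□□□□□□
□□□□□□□
gen 6: □□□□□□□
□□□□□□□
□□■■□□□
□□■□■□□
□□□□v□□
□□□□□□□
gen 7: □□□□□□□
□□□□□□□
□□■■□□□
□□■□■□□
□□□<■□□
□□□□□□□
gen 8: □□□□□□□
□□□□□□□
□□■■□□□
□□■^■□□
□□□■■□□
□□□□□□□
gen 9: □□□□□□□
□□□□□□□
□□■■□□□
□□■■>□□
□□□■■□□
□□□□□□□
gen 10: □□□□□□□
□□□□□□□
□□■■^□□
□□■■□□□
□□□■■□□
□□□□□□□
gen 11: □□□□□□□
□□□□□□□
□□■■■>□
□□■■□□□
□□□■■□□
□□□□□□□
gen 12: □□□□□□□
□□□□□□□
□□■■■■□
□□■■□v□
□□□■■□□
□□□□□□□
gen 13: □□□□□□□
□□□□□□□
□□■■■■□
□□■■<■□
□□□■■□□
□□□□□□□
gen 14: □□□□□□□
□□□□□□□
□□■■^■□
□□■■■■□
□□□■■□□
□□□□□□□
gen 15: □□□□□□□
□□□□□□□
□□■<□■□
□□■■■■□
□□□■■□□
□□□□□□□
gen 16: □□□□□□□
□□□□□□□
□□■□□■□
□□■v■■□
□□□■■□□
□□□□□□□
gen 17: □□□□□□□
□□□□□□□
□□■□□■□
□□■□>■□
□□□■■□□
□□□□□□□
gen 18: □□□□□□□
□□□□□□□
□□■□^■□
□□■□□■□
□□□■■□□
□□□□□□□
gen 19: □□□□□□□
□□□□□□□
□□■□■>□
□□■□□■□
□□□■■□□
□□□□□□□
gen 20: □□□□□□□
□□□□□^□
□□■□■□□
□□■□□■□
□□□■■□□
□□□□□□□
gen 21: □□□□□□□
□□□□□■>
□□■□■□□
□□■□□■□
□□□■■□□
□□□□□□□
gen 22: □□□□□□□
□□□□□■■
□□■□■□v
□□■□□■□
□□□■■□□
□□□□□□□
gen 23: □□□□□□□
□□□□□■■
□□■□■<■
□□■□□■□
□□□■■□□
□□□□□□□
gen 24: □□□□□□□
□□□□□^■
□□■□■■■
□□■□□■□
□□□■■□□
□□□□□□□
gen 25: □□□□□□□
□□□□<□■
□□■□■■■
□□■□□■□
□□□■■□□
□□□□□□□
gen 26: □□□□^□□
□□□□■□■
□□■□■■■
□□■□□■□
□□□■■□□
□□□□□□□
gen 27: □□□□■>□
□□□□■□■
□□■□■■■
□□■□□■□
□□□■■□□
□□□□□□□
gen 28: □□□□■■□
□□□□■v■
□□■□■■■
□□■□□■□
□□□■■□□
□□□□□□□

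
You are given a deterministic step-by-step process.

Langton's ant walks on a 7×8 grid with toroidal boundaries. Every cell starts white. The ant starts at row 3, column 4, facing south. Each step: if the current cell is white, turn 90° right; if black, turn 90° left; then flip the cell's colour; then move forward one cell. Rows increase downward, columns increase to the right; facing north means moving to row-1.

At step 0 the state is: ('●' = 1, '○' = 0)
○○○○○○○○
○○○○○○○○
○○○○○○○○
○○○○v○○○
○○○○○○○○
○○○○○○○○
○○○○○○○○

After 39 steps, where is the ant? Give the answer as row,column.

0,4

[0] ○○○○○○○○
○○○○○○○○
○○○○○○○○
○○○○v○○○
○○○○○○○○
○○○○○○○○
○○○○○○○○
[1] ○○○○○○○○
○○○○○○○○
○○○○○○○○
○○○<●○○○
○○○○○○○○
○○○○○○○○
○○○○○○○○
[2] ○○○○○○○○
○○○○○○○○
○○○^○○○○
○○○●●○○○
○○○○○○○○
○○○○○○○○
○○○○○○○○
[3] ○○○○○○○○
○○○○○○○○
○○○●>○○○
○○○●●○○○
○○○○○○○○
○○○○○○○○
○○○○○○○○
[4] ○○○○○○○○
○○○○○○○○
○○○●●○○○
○○○●v○○○
○○○○○○○○
○○○○○○○○
○○○○○○○○
[5] ○○○○○○○○
○○○○○○○○
○○○●●○○○
○○○●○>○○
○○○○○○○○
○○○○○○○○
○○○○○○○○
[6] ○○○○○○○○
○○○○○○○○
○○○●●○○○
○○○●○●○○
○○○○○v○○
○○○○○○○○
○○○○○○○○
[7] ○○○○○○○○
○○○○○○○○
○○○●●○○○
○○○●○●○○
○○○○<●○○
○○○○○○○○
○○○○○○○○
[8] ○○○○○○○○
○○○○○○○○
○○○●●○○○
○○○●^●○○
○○○○●●○○
○○○○○○○○
○○○○○○○○
[9] ○○○○○○○○
○○○○○○○○
○○○●●○○○
○○○●●>○○
○○○○●●○○
○○○○○○○○
○○○○○○○○
[10] ○○○○○○○○
○○○○○○○○
○○○●●^○○
○○○●●○○○
○○○○●●○○
○○○○○○○○
○○○○○○○○
[11] ○○○○○○○○
○○○○○○○○
○○○●●●>○
○○○●●○○○
○○○○●●○○
○○○○○○○○
○○○○○○○○
[12] ○○○○○○○○
○○○○○○○○
○○○●●●●○
○○○●●○v○
○○○○●●○○
○○○○○○○○
○○○○○○○○
[13] ○○○○○○○○
○○○○○○○○
○○○●●●●○
○○○●●<●○
○○○○●●○○
○○○○○○○○
○○○○○○○○
[14] ○○○○○○○○
○○○○○○○○
○○○●●^●○
○○○●●●●○
○○○○●●○○
○○○○○○○○
○○○○○○○○
[15] ○○○○○○○○
○○○○○○○○
○○○●<○●○
○○○●●●●○
○○○○●●○○
○○○○○○○○
○○○○○○○○
[16] ○○○○○○○○
○○○○○○○○
○○○●○○●○
○○○●v●●○
○○○○●●○○
○○○○○○○○
○○○○○○○○
[17] ○○○○○○○○
○○○○○○○○
○○○●○○●○
○○○●○>●○
○○○○●●○○
○○○○○○○○
○○○○○○○○
[18] ○○○○○○○○
○○○○○○○○
○○○●○^●○
○○○●○○●○
○○○○●●○○
○○○○○○○○
○○○○○○○○
[19] ○○○○○○○○
○○○○○○○○
○○○●○●>○
○○○●○○●○
○○○○●●○○
○○○○○○○○
○○○○○○○○
[20] ○○○○○○○○
○○○○○○^○
○○○●○●○○
○○○●○○●○
○○○○●●○○
○○○○○○○○
○○○○○○○○
[21] ○○○○○○○○
○○○○○○●>
○○○●○●○○
○○○●○○●○
○○○○●●○○
○○○○○○○○
○○○○○○○○
[22] ○○○○○○○○
○○○○○○●●
○○○●○●○v
○○○●○○●○
○○○○●●○○
○○○○○○○○
○○○○○○○○
[23] ○○○○○○○○
○○○○○○●●
○○○●○●<●
○○○●○○●○
○○○○●●○○
○○○○○○○○
○○○○○○○○
[24] ○○○○○○○○
○○○○○○^●
○○○●○●●●
○○○●○○●○
○○○○●●○○
○○○○○○○○
○○○○○○○○
[25] ○○○○○○○○
○○○○○<○●
○○○●○●●●
○○○●○○●○
○○○○●●○○
○○○○○○○○
○○○○○○○○
[26] ○○○○○^○○
○○○○○●○●
○○○●○●●●
○○○●○○●○
○○○○●●○○
○○○○○○○○
○○○○○○○○
[27] ○○○○○●>○
○○○○○●○●
○○○●○●●●
○○○●○○●○
○○○○●●○○
○○○○○○○○
○○○○○○○○
[28] ○○○○○●●○
○○○○○●v●
○○○●○●●●
○○○●○○●○
○○○○●●○○
○○○○○○○○
○○○○○○○○
[29] ○○○○○●●○
○○○○○<●●
○○○●○●●●
○○○●○○●○
○○○○●●○○
○○○○○○○○
○○○○○○○○
[30] ○○○○○●●○
○○○○○○●●
○○○●○v●●
○○○●○○●○
○○○○●●○○
○○○○○○○○
○○○○○○○○
[31] ○○○○○●●○
○○○○○○●●
○○○●○○>●
○○○●○○●○
○○○○●●○○
○○○○○○○○
○○○○○○○○
[32] ○○○○○●●○
○○○○○○^●
○○○●○○○●
○○○●○○●○
○○○○●●○○
○○○○○○○○
○○○○○○○○
[33] ○○○○○●●○
○○○○○<○●
○○○●○○○●
○○○●○○●○
○○○○●●○○
○○○○○○○○
○○○○○○○○
[34] ○○○○○^●○
○○○○○●○●
○○○●○○○●
○○○●○○●○
○○○○●●○○
○○○○○○○○
○○○○○○○○
[35] ○○○○<○●○
○○○○○●○●
○○○●○○○●
○○○●○○●○
○○○○●●○○
○○○○○○○○
○○○○○○○○
[36] ○○○○●○●○
○○○○○●○●
○○○●○○○●
○○○●○○●○
○○○○●●○○
○○○○○○○○
○○○○^○○○
[37] ○○○○●○●○
○○○○○●○●
○○○●○○○●
○○○●○○●○
○○○○●●○○
○○○○○○○○
○○○○●>○○
[38] ○○○○●v●○
○○○○○●○●
○○○●○○○●
○○○●○○●○
○○○○●●○○
○○○○○○○○
○○○○●●○○
[39] ○○○○<●●○
○○○○○●○●
○○○●○○○●
○○○●○○●○
○○○○●●○○
○○○○○○○○
○○○○●●○○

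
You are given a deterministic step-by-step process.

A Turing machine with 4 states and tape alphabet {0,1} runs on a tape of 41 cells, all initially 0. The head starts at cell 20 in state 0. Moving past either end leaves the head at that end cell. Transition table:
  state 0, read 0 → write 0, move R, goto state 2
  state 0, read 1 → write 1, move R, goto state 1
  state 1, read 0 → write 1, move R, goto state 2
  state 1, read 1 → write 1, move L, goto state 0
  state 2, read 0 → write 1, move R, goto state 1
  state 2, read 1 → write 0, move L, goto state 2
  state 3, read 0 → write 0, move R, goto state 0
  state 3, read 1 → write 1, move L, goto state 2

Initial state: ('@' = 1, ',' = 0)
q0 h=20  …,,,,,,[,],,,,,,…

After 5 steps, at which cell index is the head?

[0] q0 h=20  …,,,,,,[,],,,,,,…
[1] q2 h=21  …,,,,,,[,],,,,,,…
[2] q1 h=22  …,,,,,@[,],,,,,,…
[3] q2 h=23  …,,,,@@[,],,,,,,…
[4] q1 h=24  …,,,@@@[,],,,,,,…
[5] q2 h=25  …,,@@@@[,],,,,,,…

25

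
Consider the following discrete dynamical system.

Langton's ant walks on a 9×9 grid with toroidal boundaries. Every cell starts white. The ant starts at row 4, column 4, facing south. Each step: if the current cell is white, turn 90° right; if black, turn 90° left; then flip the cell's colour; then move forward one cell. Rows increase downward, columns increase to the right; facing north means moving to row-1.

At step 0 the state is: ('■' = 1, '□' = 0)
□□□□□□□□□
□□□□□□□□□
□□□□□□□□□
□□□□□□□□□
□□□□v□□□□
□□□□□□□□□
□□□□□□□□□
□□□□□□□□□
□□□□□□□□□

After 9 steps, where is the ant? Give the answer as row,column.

step 0: □□□□□□□□□
□□□□□□□□□
□□□□□□□□□
□□□□□□□□□
□□□□v□□□□
□□□□□□□□□
□□□□□□□□□
□□□□□□□□□
□□□□□□□□□
step 1: □□□□□□□□□
□□□□□□□□□
□□□□□□□□□
□□□□□□□□□
□□□<■□□□□
□□□□□□□□□
□□□□□□□□□
□□□□□□□□□
□□□□□□□□□
step 2: □□□□□□□□□
□□□□□□□□□
□□□□□□□□□
□□□^□□□□□
□□□■■□□□□
□□□□□□□□□
□□□□□□□□□
□□□□□□□□□
□□□□□□□□□
step 3: □□□□□□□□□
□□□□□□□□□
□□□□□□□□□
□□□■>□□□□
□□□■■□□□□
□□□□□□□□□
□□□□□□□□□
□□□□□□□□□
□□□□□□□□□
step 4: □□□□□□□□□
□□□□□□□□□
□□□□□□□□□
□□□■■□□□□
□□□■v□□□□
□□□□□□□□□
□□□□□□□□□
□□□□□□□□□
□□□□□□□□□
step 5: □□□□□□□□□
□□□□□□□□□
□□□□□□□□□
□□□■■□□□□
□□□■□>□□□
□□□□□□□□□
□□□□□□□□□
□□□□□□□□□
□□□□□□□□□
step 6: □□□□□□□□□
□□□□□□□□□
□□□□□□□□□
□□□■■□□□□
□□□■□■□□□
□□□□□v□□□
□□□□□□□□□
□□□□□□□□□
□□□□□□□□□
step 7: □□□□□□□□□
□□□□□□□□□
□□□□□□□□□
□□□■■□□□□
□□□■□■□□□
□□□□<■□□□
□□□□□□□□□
□□□□□□□□□
□□□□□□□□□
step 8: □□□□□□□□□
□□□□□□□□□
□□□□□□□□□
□□□■■□□□□
□□□■^■□□□
□□□□■■□□□
□□□□□□□□□
□□□□□□□□□
□□□□□□□□□
step 9: □□□□□□□□□
□□□□□□□□□
□□□□□□□□□
□□□■■□□□□
□□□■■>□□□
□□□□■■□□□
□□□□□□□□□
□□□□□□□□□
□□□□□□□□□

4,5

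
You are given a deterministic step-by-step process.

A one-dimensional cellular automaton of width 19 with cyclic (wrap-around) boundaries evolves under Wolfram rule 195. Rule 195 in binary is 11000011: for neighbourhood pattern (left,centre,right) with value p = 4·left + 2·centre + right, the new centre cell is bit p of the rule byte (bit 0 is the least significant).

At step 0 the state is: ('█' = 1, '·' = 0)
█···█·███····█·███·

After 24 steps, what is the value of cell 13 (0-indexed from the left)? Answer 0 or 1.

gen 0: █···█·███····█·███·
gen 1: ··██···██·███···██·
gen 2: ██·█·██·█··██·██·█·
gen 3: ·█····█···█·█··█···
gen 4: █··███··██····█··██
gen 5: █·█·██·█·█·███··█·█
gen 6: █····█······██·█···
gen 7: ··███··█████·█···██
gen 8: ·█·██·█·████···██·█
gen 9: ····█····███·██·█··
gen 10: ████··███·██··█···█
gen 11: ████·█·██··█·█··██·
gen 12: ·███····█·█····█·█·
gen 13: █·██·███····███····
gen 14: ···█··██·███·██·███
gen 15: ·██··█·█··██··█··██
gen 16: ··█·█····█·█·█··█·█
gen 17: ·█····███······█···
gen 18: █··███·██·█████··██
gen 19: █·█·██··█··████·█·█
gen 20: █····█·█··█·███····
gen 21: ··███····█···██·███
gen 22: ·█·██·███··██·█··██
gen 23: ····█··██·█·█···█·█
gen 24: ·███··█·█·····██···

0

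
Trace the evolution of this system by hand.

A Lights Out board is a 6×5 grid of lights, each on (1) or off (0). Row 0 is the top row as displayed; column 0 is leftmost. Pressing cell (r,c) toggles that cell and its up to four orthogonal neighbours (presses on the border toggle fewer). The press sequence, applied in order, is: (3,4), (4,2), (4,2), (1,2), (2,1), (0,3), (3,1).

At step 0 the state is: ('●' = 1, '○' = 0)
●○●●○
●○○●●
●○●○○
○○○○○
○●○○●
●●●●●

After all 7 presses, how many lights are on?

18

k=0  ●○●●○
●○○●●
●○●○○
○○○○○
○●○○●
●●●●●
k=1  ●○●●○
●○○●●
●○●○●
○○○●●
○●○○○
●●●●●
k=2  ●○●●○
●○○●●
●○●○●
○○●●●
○○●●○
●●○●●
k=3  ●○●●○
●○○●●
●○●○●
○○○●●
○●○○○
●●●●●
k=4  ●○○●○
●●●○●
●○○○●
○○○●●
○●○○○
●●●●●
k=5  ●○○●○
●○●○●
○●●○●
○●○●●
○●○○○
●●●●●
k=6  ●○●○●
●○●●●
○●●○●
○●○●●
○●○○○
●●●●●
k=7  ●○●○●
●○●●●
○○●○●
●○●●●
○○○○○
●●●●●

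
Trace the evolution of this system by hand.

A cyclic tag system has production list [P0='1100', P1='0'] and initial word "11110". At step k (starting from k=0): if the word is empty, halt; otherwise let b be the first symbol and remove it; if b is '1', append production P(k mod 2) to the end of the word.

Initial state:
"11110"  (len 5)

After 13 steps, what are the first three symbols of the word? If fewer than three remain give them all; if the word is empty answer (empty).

000

0) "11110"  (len 5)
1) "11101100"  (len 8)
2) "11011000"  (len 8)
3) "10110001100"  (len 11)
4) "01100011000"  (len 11)
5) "1100011000"  (len 10)
6) "1000110000"  (len 10)
7) "0001100001100"  (len 13)
8) "001100001100"  (len 12)
9) "01100001100"  (len 11)
10) "1100001100"  (len 10)
11) "1000011001100"  (len 13)
12) "0000110011000"  (len 13)
13) "000110011000"  (len 12)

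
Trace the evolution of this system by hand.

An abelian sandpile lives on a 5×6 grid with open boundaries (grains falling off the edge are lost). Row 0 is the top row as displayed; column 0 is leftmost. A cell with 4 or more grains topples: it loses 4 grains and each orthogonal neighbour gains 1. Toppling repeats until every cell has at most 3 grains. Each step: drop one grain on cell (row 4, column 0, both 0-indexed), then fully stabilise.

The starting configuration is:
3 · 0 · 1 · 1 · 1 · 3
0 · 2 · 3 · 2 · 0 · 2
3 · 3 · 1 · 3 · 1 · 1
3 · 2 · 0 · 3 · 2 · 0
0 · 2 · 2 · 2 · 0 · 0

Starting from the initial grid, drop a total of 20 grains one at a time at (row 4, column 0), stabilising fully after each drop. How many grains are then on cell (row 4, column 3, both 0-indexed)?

0) 3 · 0 · 1 · 1 · 1 · 3
0 · 2 · 3 · 2 · 0 · 2
3 · 3 · 1 · 3 · 1 · 1
3 · 2 · 0 · 3 · 2 · 0
0 · 2 · 2 · 2 · 0 · 0
1) 3 · 0 · 1 · 1 · 1 · 3
0 · 2 · 3 · 2 · 0 · 2
3 · 3 · 1 · 3 · 1 · 1
3 · 2 · 0 · 3 · 2 · 0
1 · 2 · 2 · 2 · 0 · 0
2) 3 · 0 · 1 · 1 · 1 · 3
0 · 2 · 3 · 2 · 0 · 2
3 · 3 · 1 · 3 · 1 · 1
3 · 2 · 0 · 3 · 2 · 0
2 · 2 · 2 · 2 · 0 · 0
3) 3 · 0 · 1 · 1 · 1 · 3
0 · 2 · 3 · 2 · 0 · 2
3 · 3 · 1 · 3 · 1 · 1
3 · 2 · 0 · 3 · 2 · 0
3 · 2 · 2 · 2 · 0 · 0
4) 3 · 0 · 1 · 1 · 1 · 3
1 · 3 · 3 · 2 · 0 · 2
1 · 1 · 2 · 3 · 1 · 1
2 · 1 · 1 · 3 · 2 · 0
2 · 0 · 3 · 2 · 0 · 0
5) 3 · 0 · 1 · 1 · 1 · 3
1 · 3 · 3 · 2 · 0 · 2
1 · 1 · 2 · 3 · 1 · 1
2 · 1 · 1 · 3 · 2 · 0
3 · 0 · 3 · 2 · 0 · 0
6) 3 · 0 · 1 · 1 · 1 · 3
1 · 3 · 3 · 2 · 0 · 2
1 · 1 · 2 · 3 · 1 · 1
3 · 1 · 1 · 3 · 2 · 0
0 · 1 · 3 · 2 · 0 · 0
7) 3 · 0 · 1 · 1 · 1 · 3
1 · 3 · 3 · 2 · 0 · 2
1 · 1 · 2 · 3 · 1 · 1
3 · 1 · 1 · 3 · 2 · 0
1 · 1 · 3 · 2 · 0 · 0
8) 3 · 0 · 1 · 1 · 1 · 3
1 · 3 · 3 · 2 · 0 · 2
1 · 1 · 2 · 3 · 1 · 1
3 · 1 · 1 · 3 · 2 · 0
2 · 1 · 3 · 2 · 0 · 0
9) 3 · 0 · 1 · 1 · 1 · 3
1 · 3 · 3 · 2 · 0 · 2
1 · 1 · 2 · 3 · 1 · 1
3 · 1 · 1 · 3 · 2 · 0
3 · 1 · 3 · 2 · 0 · 0
10) 3 · 0 · 1 · 1 · 1 · 3
1 · 3 · 3 · 2 · 0 · 2
2 · 1 · 2 · 3 · 1 · 1
0 · 2 · 1 · 3 · 2 · 0
1 · 2 · 3 · 2 · 0 · 0
11) 3 · 0 · 1 · 1 · 1 · 3
1 · 3 · 3 · 2 · 0 · 2
2 · 1 · 2 · 3 · 1 · 1
0 · 2 · 1 · 3 · 2 · 0
2 · 2 · 3 · 2 · 0 · 0
12) 3 · 0 · 1 · 1 · 1 · 3
1 · 3 · 3 · 2 · 0 · 2
2 · 1 · 2 · 3 · 1 · 1
0 · 2 · 1 · 3 · 2 · 0
3 · 2 · 3 · 2 · 0 · 0
13) 3 · 0 · 1 · 1 · 1 · 3
1 · 3 · 3 · 2 · 0 · 2
2 · 1 · 2 · 3 · 1 · 1
1 · 2 · 1 · 3 · 2 · 0
0 · 3 · 3 · 2 · 0 · 0
14) 3 · 0 · 1 · 1 · 1 · 3
1 · 3 · 3 · 2 · 0 · 2
2 · 1 · 2 · 3 · 1 · 1
1 · 2 · 1 · 3 · 2 · 0
1 · 3 · 3 · 2 · 0 · 0
15) 3 · 0 · 1 · 1 · 1 · 3
1 · 3 · 3 · 2 · 0 · 2
2 · 1 · 2 · 3 · 1 · 1
1 · 2 · 1 · 3 · 2 · 0
2 · 3 · 3 · 2 · 0 · 0
16) 3 · 0 · 1 · 1 · 1 · 3
1 · 3 · 3 · 2 · 0 · 2
2 · 1 · 2 · 3 · 1 · 1
1 · 2 · 1 · 3 · 2 · 0
3 · 3 · 3 · 2 · 0 · 0
17) 3 · 0 · 1 · 1 · 1 · 3
1 · 3 · 3 · 2 · 0 · 2
2 · 1 · 2 · 3 · 1 · 1
2 · 3 · 2 · 3 · 2 · 0
1 · 1 · 0 · 3 · 0 · 0
18) 3 · 0 · 1 · 1 · 1 · 3
1 · 3 · 3 · 2 · 0 · 2
2 · 1 · 2 · 3 · 1 · 1
2 · 3 · 2 · 3 · 2 · 0
2 · 1 · 0 · 3 · 0 · 0
19) 3 · 0 · 1 · 1 · 1 · 3
1 · 3 · 3 · 2 · 0 · 2
2 · 1 · 2 · 3 · 1 · 1
2 · 3 · 2 · 3 · 2 · 0
3 · 1 · 0 · 3 · 0 · 0
20) 3 · 0 · 1 · 1 · 1 · 3
1 · 3 · 3 · 2 · 0 · 2
2 · 1 · 2 · 3 · 1 · 1
3 · 3 · 2 · 3 · 2 · 0
0 · 2 · 0 · 3 · 0 · 0

3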